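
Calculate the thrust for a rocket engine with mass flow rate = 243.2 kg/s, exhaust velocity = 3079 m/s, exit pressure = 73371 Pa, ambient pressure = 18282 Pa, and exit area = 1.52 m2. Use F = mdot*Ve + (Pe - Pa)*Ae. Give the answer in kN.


F = 243.2 * 3079 + (73371 - 18282) * 1.52 = 832548.0 N = 832.5 kN

832.5 kN


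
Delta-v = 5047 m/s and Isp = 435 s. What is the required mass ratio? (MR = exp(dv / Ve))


Ve = 435 * 9.81 = 4267.35 m/s
MR = exp(5047 / 4267.35) = 3.263

3.263


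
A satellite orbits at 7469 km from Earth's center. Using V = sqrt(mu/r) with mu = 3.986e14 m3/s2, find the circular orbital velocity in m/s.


V = sqrt(3.986e14 / 7469000) = 7305 m/s

7305 m/s


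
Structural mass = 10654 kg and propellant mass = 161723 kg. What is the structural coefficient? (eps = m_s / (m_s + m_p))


eps = 10654 / (10654 + 161723) = 0.0618

0.0618


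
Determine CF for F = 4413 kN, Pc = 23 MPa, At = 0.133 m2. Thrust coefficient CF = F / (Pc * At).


CF = 4413000 / (23e6 * 0.133) = 1.44

1.44


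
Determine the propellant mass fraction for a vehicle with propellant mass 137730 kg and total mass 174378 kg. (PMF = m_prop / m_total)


PMF = 137730 / 174378 = 0.79

0.79


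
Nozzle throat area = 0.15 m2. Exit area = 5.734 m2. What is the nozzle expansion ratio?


AR = 5.734 / 0.15 = 38.2

38.2


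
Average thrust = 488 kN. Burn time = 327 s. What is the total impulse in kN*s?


It = 488 * 327 = 159576 kN*s

159576 kN*s


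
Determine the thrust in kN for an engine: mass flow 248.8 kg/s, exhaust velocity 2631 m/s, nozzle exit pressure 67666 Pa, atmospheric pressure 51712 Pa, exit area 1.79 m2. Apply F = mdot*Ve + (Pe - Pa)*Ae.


F = 248.8 * 2631 + (67666 - 51712) * 1.79 = 683150.0 N = 683.1 kN

683.1 kN


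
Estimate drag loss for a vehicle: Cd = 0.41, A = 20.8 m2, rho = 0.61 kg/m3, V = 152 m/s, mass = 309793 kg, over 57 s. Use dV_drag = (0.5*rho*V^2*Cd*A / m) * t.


D = 0.5 * 0.61 * 152^2 * 0.41 * 20.8 = 60094.43 N
a = 60094.43 / 309793 = 0.194 m/s2
dV = 0.194 * 57 = 11.1 m/s

11.1 m/s


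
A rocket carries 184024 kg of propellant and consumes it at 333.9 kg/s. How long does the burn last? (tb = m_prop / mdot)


tb = 184024 / 333.9 = 551.1 s

551.1 s


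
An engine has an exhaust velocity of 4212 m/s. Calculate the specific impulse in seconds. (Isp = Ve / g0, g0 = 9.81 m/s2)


Isp = Ve / g0 = 4212 / 9.81 = 429.4 s

429.4 s


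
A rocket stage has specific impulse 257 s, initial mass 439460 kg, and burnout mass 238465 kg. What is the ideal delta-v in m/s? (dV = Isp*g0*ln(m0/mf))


Ve = 257 * 9.81 = 2521.17 m/s
dV = 2521.17 * ln(439460/238465) = 1541 m/s

1541 m/s


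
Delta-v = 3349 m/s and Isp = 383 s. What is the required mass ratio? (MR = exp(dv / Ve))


Ve = 383 * 9.81 = 3757.23 m/s
MR = exp(3349 / 3757.23) = 2.438

2.438


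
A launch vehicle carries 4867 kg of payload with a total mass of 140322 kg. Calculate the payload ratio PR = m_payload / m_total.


PR = 4867 / 140322 = 0.0347

0.0347


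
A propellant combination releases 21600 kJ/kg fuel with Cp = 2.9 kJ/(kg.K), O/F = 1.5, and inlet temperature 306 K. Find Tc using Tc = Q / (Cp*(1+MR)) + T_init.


Tc = 21600 / (2.9 * (1 + 1.5)) + 306 = 3285 K

3285 K


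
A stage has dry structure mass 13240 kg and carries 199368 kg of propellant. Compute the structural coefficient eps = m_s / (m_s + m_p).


eps = 13240 / (13240 + 199368) = 0.0623

0.0623


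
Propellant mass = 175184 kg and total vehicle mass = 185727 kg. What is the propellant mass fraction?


PMF = 175184 / 185727 = 0.943

0.943


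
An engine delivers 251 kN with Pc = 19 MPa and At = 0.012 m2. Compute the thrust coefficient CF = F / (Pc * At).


CF = 251000 / (19e6 * 0.012) = 1.1

1.1


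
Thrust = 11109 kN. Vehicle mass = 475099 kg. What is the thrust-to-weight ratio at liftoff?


TWR = 11109000 / (475099 * 9.81) = 2.38

2.38


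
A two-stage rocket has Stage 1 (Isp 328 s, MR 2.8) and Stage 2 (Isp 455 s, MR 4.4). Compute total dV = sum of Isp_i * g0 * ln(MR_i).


dV1 = 328 * 9.81 * ln(2.8) = 3313.0 m/s
dV2 = 455 * 9.81 * ln(4.4) = 6613.2 m/s
Total dV = 3313.0 + 6613.2 = 9926.2 m/s ~ 9926 m/s

9926 m/s


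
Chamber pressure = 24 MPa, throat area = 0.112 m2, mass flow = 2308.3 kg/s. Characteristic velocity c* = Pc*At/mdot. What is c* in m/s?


c* = 24e6 * 0.112 / 2308.3 = 1164 m/s

1164 m/s


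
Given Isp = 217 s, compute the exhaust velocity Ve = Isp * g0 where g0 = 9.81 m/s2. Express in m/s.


Ve = Isp * g0 = 217 * 9.81 = 2128.8 m/s

2128.8 m/s


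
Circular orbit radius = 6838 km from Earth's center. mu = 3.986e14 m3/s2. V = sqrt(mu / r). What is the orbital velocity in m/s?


V = sqrt(3.986e14 / 6838000) = 7635 m/s

7635 m/s


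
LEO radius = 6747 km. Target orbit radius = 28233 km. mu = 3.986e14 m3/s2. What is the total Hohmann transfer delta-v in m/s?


V1 = sqrt(mu/r1) = 7686.23 m/s
dV1 = V1*(sqrt(2*r2/(r1+r2)) - 1) = 2079.33 m/s
V2 = sqrt(mu/r2) = 3757.42 m/s
dV2 = V2*(1 - sqrt(2*r1/(r1+r2))) = 1423.69 m/s
Total dV = 3503 m/s

3503 m/s


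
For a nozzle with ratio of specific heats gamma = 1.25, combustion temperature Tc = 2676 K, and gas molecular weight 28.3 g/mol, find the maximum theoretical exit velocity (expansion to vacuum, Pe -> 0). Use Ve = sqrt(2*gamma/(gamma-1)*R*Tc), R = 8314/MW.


R = 8314 / 28.3 = 293.78 J/(kg.K)
Ve = sqrt(2 * 1.25 / (1.25 - 1) * 293.78 * 2676) = 2804 m/s

2804 m/s


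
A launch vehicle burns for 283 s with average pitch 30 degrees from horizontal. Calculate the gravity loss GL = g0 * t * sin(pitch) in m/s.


GL = 9.81 * 283 * sin(30 deg) = 1388 m/s

1388 m/s


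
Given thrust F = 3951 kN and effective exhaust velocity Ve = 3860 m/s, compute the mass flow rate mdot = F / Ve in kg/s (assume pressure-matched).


mdot = F / Ve = 3951000 / 3860 = 1023.6 kg/s

1023.6 kg/s


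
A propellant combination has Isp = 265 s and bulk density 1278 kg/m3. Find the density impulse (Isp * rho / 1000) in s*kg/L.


rho*Isp = 265 * 1278 / 1000 = 339 s*kg/L

339 s*kg/L


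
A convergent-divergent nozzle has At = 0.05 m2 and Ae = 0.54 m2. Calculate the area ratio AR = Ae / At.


AR = 0.54 / 0.05 = 10.8

10.8


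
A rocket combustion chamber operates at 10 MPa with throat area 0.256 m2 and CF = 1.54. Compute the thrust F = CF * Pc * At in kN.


F = 1.54 * 10e6 * 0.256 = 3.9424e+06 N = 3942.4 kN

3942.4 kN


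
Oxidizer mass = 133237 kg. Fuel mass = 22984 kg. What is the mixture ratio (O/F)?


MR = 133237 / 22984 = 5.8

5.8


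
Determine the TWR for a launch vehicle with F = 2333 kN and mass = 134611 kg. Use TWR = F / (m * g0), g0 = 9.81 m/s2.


TWR = 2333000 / (134611 * 9.81) = 1.77

1.77


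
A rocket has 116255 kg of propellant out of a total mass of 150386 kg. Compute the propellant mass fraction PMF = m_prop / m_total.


PMF = 116255 / 150386 = 0.773

0.773


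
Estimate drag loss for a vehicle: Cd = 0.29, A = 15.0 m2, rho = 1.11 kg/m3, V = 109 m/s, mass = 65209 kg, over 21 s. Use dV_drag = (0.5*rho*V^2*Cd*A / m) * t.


D = 0.5 * 1.11 * 109^2 * 0.29 * 15.0 = 28683.7 N
a = 28683.7 / 65209 = 0.4399 m/s2
dV = 0.4399 * 21 = 9.2 m/s

9.2 m/s


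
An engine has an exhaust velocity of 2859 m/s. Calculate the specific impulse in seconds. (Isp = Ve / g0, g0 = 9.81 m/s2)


Isp = Ve / g0 = 2859 / 9.81 = 291.4 s

291.4 s


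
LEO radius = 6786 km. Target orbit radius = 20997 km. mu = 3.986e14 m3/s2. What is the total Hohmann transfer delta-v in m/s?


V1 = sqrt(mu/r1) = 7664.11 m/s
dV1 = V1*(sqrt(2*r2/(r1+r2)) - 1) = 1758.38 m/s
V2 = sqrt(mu/r2) = 4357.02 m/s
dV2 = V2*(1 - sqrt(2*r1/(r1+r2))) = 1311.78 m/s
Total dV = 3070 m/s

3070 m/s


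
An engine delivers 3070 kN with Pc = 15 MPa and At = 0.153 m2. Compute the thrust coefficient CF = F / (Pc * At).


CF = 3070000 / (15e6 * 0.153) = 1.34

1.34


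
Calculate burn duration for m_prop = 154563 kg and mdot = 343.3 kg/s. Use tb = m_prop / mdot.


tb = 154563 / 343.3 = 450.2 s

450.2 s


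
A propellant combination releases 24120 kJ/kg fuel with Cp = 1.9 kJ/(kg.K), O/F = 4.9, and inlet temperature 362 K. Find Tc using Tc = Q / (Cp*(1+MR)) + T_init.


Tc = 24120 / (1.9 * (1 + 4.9)) + 362 = 2514 K

2514 K


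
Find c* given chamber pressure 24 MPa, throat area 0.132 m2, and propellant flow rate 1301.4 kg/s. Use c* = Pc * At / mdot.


c* = 24e6 * 0.132 / 1301.4 = 2434 m/s

2434 m/s


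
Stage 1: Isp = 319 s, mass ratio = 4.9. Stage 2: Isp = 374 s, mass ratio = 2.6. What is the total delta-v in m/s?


dV1 = 319 * 9.81 * ln(4.9) = 4973.3 m/s
dV2 = 374 * 9.81 * ln(2.6) = 3505.7 m/s
Total dV = 4973.3 + 3505.7 = 8479.0 m/s ~ 8479 m/s

8479 m/s


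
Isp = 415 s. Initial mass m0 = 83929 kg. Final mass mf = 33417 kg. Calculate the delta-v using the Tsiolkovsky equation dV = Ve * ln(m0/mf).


Ve = 415 * 9.81 = 4071.15 m/s
dV = 4071.15 * ln(83929/33417) = 3749 m/s

3749 m/s


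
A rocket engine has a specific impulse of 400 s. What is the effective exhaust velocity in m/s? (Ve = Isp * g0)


Ve = Isp * g0 = 400 * 9.81 = 3924.0 m/s

3924.0 m/s


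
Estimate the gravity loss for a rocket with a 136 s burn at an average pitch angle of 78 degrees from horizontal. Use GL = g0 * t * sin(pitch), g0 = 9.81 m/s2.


GL = 9.81 * 136 * sin(78 deg) = 1305 m/s

1305 m/s


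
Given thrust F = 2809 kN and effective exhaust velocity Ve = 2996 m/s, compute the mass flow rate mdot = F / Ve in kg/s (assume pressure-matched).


mdot = F / Ve = 2809000 / 2996 = 937.6 kg/s

937.6 kg/s


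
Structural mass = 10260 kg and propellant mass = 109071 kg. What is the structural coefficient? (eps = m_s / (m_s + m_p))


eps = 10260 / (10260 + 109071) = 0.086

0.086


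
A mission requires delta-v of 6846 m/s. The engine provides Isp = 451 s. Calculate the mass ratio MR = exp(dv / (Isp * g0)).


Ve = 451 * 9.81 = 4424.31 m/s
MR = exp(6846 / 4424.31) = 4.699

4.699


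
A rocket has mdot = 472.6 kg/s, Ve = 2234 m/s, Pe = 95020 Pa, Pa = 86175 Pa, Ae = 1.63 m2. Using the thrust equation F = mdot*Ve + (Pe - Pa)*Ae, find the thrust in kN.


F = 472.6 * 2234 + (95020 - 86175) * 1.63 = 1.0702e+06 N = 1070.2 kN

1070.2 kN


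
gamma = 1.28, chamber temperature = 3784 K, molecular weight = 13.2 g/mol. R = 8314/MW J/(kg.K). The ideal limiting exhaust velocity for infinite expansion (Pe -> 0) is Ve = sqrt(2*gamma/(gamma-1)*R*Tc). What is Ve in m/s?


R = 8314 / 13.2 = 629.85 J/(kg.K)
Ve = sqrt(2 * 1.28 / (1.28 - 1) * 629.85 * 3784) = 4668 m/s

4668 m/s


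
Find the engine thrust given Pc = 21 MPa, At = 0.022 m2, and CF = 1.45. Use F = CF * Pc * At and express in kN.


F = 1.45 * 21e6 * 0.022 = 669900.0 N = 669.9 kN

669.9 kN


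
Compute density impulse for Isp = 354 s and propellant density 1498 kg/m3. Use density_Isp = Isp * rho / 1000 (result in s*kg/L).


rho*Isp = 354 * 1498 / 1000 = 530 s*kg/L

530 s*kg/L


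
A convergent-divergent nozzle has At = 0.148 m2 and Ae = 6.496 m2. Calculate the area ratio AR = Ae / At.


AR = 6.496 / 0.148 = 43.9

43.9


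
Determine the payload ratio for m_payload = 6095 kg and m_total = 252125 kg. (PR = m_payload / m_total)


PR = 6095 / 252125 = 0.0242

0.0242


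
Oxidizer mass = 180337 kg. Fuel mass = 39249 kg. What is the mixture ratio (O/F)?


MR = 180337 / 39249 = 4.59

4.59


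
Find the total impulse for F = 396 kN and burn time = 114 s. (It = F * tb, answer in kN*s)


It = 396 * 114 = 45144 kN*s

45144 kN*s


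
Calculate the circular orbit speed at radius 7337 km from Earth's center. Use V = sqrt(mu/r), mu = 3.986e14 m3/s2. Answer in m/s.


V = sqrt(3.986e14 / 7337000) = 7371 m/s

7371 m/s


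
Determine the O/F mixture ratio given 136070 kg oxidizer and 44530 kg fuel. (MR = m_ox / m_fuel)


MR = 136070 / 44530 = 3.06

3.06


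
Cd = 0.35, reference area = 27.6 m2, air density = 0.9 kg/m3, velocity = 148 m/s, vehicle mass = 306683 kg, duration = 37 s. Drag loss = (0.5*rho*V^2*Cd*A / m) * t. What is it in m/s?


D = 0.5 * 0.9 * 148^2 * 0.35 * 27.6 = 95216.69 N
a = 95216.69 / 306683 = 0.3105 m/s2
dV = 0.3105 * 37 = 11.5 m/s

11.5 m/s


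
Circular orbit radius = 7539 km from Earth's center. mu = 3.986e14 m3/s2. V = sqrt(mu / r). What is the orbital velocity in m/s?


V = sqrt(3.986e14 / 7539000) = 7271 m/s

7271 m/s


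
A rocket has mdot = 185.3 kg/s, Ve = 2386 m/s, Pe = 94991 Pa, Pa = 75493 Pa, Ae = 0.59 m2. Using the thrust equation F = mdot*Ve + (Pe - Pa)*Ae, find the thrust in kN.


F = 185.3 * 2386 + (94991 - 75493) * 0.59 = 453630.0 N = 453.6 kN

453.6 kN


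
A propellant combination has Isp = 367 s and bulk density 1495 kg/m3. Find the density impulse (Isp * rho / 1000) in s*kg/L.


rho*Isp = 367 * 1495 / 1000 = 549 s*kg/L

549 s*kg/L


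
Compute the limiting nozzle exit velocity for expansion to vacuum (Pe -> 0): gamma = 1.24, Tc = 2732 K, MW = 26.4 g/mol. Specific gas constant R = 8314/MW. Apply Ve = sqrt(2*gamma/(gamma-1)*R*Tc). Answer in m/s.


R = 8314 / 26.4 = 314.92 J/(kg.K)
Ve = sqrt(2 * 1.24 / (1.24 - 1) * 314.92 * 2732) = 2982 m/s

2982 m/s


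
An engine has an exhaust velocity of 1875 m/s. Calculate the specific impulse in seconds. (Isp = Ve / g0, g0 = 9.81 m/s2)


Isp = Ve / g0 = 1875 / 9.81 = 191.1 s

191.1 s


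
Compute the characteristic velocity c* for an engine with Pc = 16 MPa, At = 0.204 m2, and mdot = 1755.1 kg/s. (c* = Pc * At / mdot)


c* = 16e6 * 0.204 / 1755.1 = 1860 m/s

1860 m/s


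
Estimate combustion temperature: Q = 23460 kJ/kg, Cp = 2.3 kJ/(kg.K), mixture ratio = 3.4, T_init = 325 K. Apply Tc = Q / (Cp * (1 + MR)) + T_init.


Tc = 23460 / (2.3 * (1 + 3.4)) + 325 = 2643 K

2643 K


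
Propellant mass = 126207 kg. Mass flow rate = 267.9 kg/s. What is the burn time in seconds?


tb = 126207 / 267.9 = 471.1 s

471.1 s


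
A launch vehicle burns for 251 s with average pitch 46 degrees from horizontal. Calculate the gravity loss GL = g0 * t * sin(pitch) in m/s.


GL = 9.81 * 251 * sin(46 deg) = 1771 m/s

1771 m/s


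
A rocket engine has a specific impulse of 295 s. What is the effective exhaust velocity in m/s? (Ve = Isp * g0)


Ve = Isp * g0 = 295 * 9.81 = 2894.0 m/s

2894.0 m/s


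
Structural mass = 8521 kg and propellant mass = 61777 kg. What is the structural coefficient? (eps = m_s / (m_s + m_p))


eps = 8521 / (8521 + 61777) = 0.1212

0.1212


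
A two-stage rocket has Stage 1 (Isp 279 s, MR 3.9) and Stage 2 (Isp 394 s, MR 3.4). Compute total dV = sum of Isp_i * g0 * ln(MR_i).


dV1 = 279 * 9.81 * ln(3.9) = 3725.0 m/s
dV2 = 394 * 9.81 * ln(3.4) = 4730.1 m/s
Total dV = 3725.0 + 4730.1 = 8455.1 m/s ~ 8455 m/s

8455 m/s


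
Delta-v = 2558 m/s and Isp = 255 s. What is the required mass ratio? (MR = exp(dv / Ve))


Ve = 255 * 9.81 = 2501.55 m/s
MR = exp(2558 / 2501.55) = 2.78

2.78


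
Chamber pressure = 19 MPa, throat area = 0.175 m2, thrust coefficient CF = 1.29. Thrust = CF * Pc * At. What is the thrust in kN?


F = 1.29 * 19e6 * 0.175 = 4.2892e+06 N = 4289.2 kN

4289.2 kN


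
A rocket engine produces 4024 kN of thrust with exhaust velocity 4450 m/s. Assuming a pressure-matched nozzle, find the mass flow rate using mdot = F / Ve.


mdot = F / Ve = 4024000 / 4450 = 904.3 kg/s

904.3 kg/s


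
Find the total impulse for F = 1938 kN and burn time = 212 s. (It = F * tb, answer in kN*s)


It = 1938 * 212 = 410856 kN*s

410856 kN*s


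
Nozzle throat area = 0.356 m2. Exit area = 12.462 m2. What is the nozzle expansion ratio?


AR = 12.462 / 0.356 = 35.0

35.0


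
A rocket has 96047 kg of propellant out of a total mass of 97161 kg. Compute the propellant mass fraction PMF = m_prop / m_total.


PMF = 96047 / 97161 = 0.989

0.989


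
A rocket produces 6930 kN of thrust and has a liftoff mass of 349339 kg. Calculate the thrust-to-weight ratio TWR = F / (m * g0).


TWR = 6930000 / (349339 * 9.81) = 2.02

2.02


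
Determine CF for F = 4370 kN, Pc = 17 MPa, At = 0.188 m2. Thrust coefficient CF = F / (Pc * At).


CF = 4370000 / (17e6 * 0.188) = 1.37

1.37


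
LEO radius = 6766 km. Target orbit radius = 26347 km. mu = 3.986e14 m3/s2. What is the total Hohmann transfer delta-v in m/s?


V1 = sqrt(mu/r1) = 7675.43 m/s
dV1 = V1*(sqrt(2*r2/(r1+r2)) - 1) = 2006.99 m/s
V2 = sqrt(mu/r2) = 3889.58 m/s
dV2 = V2*(1 - sqrt(2*r1/(r1+r2))) = 1403.1 m/s
Total dV = 3410 m/s

3410 m/s


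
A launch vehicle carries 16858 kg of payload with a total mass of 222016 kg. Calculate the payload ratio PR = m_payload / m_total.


PR = 16858 / 222016 = 0.0759

0.0759


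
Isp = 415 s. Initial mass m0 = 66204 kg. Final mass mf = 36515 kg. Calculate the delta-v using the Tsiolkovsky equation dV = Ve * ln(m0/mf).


Ve = 415 * 9.81 = 4071.15 m/s
dV = 4071.15 * ln(66204/36515) = 2422 m/s

2422 m/s


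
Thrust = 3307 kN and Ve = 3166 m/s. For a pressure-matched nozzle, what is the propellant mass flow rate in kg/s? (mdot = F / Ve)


mdot = F / Ve = 3307000 / 3166 = 1044.5 kg/s

1044.5 kg/s


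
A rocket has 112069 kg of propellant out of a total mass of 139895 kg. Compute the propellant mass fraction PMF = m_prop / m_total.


PMF = 112069 / 139895 = 0.801

0.801


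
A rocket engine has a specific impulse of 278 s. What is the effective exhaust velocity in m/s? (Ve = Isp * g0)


Ve = Isp * g0 = 278 * 9.81 = 2727.2 m/s

2727.2 m/s


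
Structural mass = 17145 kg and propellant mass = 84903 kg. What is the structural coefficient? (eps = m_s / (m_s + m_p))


eps = 17145 / (17145 + 84903) = 0.168

0.168


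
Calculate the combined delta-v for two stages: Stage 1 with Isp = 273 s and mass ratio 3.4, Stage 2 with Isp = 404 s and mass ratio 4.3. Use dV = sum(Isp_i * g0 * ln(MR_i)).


dV1 = 273 * 9.81 * ln(3.4) = 3277.4 m/s
dV2 = 404 * 9.81 * ln(4.3) = 5780.8 m/s
Total dV = 3277.4 + 5780.8 = 9058.2 m/s ~ 9058 m/s

9058 m/s


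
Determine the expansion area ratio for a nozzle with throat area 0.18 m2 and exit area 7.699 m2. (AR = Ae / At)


AR = 7.699 / 0.18 = 42.8

42.8


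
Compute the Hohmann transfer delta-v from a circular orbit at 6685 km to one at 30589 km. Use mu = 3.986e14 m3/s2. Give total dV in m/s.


V1 = sqrt(mu/r1) = 7721.79 m/s
dV1 = V1*(sqrt(2*r2/(r1+r2)) - 1) = 2170.86 m/s
V2 = sqrt(mu/r2) = 3609.82 m/s
dV2 = V2*(1 - sqrt(2*r1/(r1+r2))) = 1447.86 m/s
Total dV = 3619 m/s

3619 m/s


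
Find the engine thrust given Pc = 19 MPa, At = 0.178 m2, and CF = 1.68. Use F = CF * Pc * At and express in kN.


F = 1.68 * 19e6 * 0.178 = 5.6818e+06 N = 5681.8 kN

5681.8 kN


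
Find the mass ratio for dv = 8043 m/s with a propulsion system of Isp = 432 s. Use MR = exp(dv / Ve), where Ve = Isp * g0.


Ve = 432 * 9.81 = 4237.92 m/s
MR = exp(8043 / 4237.92) = 6.672

6.672


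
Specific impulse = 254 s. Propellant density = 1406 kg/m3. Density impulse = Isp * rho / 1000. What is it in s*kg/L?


rho*Isp = 254 * 1406 / 1000 = 357 s*kg/L

357 s*kg/L


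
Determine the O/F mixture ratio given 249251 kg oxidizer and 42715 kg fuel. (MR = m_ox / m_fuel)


MR = 249251 / 42715 = 5.84

5.84


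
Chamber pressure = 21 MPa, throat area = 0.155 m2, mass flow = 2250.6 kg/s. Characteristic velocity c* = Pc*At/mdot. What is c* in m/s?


c* = 21e6 * 0.155 / 2250.6 = 1446 m/s

1446 m/s


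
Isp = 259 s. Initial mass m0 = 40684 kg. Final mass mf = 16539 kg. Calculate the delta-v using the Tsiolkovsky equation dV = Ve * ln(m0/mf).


Ve = 259 * 9.81 = 2540.79 m/s
dV = 2540.79 * ln(40684/16539) = 2287 m/s

2287 m/s


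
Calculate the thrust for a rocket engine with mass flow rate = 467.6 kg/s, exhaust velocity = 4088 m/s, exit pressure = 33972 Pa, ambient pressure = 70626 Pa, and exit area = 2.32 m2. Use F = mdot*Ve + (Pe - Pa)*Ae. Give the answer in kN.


F = 467.6 * 4088 + (33972 - 70626) * 2.32 = 1.8265e+06 N = 1826.5 kN

1826.5 kN


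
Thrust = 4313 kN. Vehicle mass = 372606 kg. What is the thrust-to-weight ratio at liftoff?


TWR = 4313000 / (372606 * 9.81) = 1.18

1.18


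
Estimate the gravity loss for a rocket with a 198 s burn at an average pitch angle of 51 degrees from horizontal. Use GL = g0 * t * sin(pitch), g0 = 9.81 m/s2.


GL = 9.81 * 198 * sin(51 deg) = 1510 m/s

1510 m/s


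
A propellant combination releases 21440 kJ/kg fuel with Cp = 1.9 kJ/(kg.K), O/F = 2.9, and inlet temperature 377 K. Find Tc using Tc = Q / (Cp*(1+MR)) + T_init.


Tc = 21440 / (1.9 * (1 + 2.9)) + 377 = 3270 K

3270 K


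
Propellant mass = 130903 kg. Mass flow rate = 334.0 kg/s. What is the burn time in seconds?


tb = 130903 / 334.0 = 391.9 s

391.9 s


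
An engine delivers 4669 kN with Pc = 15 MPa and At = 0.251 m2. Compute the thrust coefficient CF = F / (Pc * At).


CF = 4669000 / (15e6 * 0.251) = 1.24

1.24


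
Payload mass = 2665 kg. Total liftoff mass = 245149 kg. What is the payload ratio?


PR = 2665 / 245149 = 0.0109

0.0109


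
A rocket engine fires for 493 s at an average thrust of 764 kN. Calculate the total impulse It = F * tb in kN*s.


It = 764 * 493 = 376652 kN*s

376652 kN*s


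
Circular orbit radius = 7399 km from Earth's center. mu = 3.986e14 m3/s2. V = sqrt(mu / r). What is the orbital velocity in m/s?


V = sqrt(3.986e14 / 7399000) = 7340 m/s

7340 m/s


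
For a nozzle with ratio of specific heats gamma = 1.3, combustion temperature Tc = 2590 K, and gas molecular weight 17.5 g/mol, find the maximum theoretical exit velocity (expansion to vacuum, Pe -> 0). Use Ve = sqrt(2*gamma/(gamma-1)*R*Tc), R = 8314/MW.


R = 8314 / 17.5 = 475.09 J/(kg.K)
Ve = sqrt(2 * 1.3 / (1.3 - 1) * 475.09 * 2590) = 3266 m/s

3266 m/s


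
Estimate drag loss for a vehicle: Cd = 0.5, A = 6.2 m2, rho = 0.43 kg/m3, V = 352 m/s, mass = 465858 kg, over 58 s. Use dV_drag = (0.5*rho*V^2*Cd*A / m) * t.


D = 0.5 * 0.43 * 352^2 * 0.5 * 6.2 = 82582.02 N
a = 82582.02 / 465858 = 0.1773 m/s2
dV = 0.1773 * 58 = 10.3 m/s

10.3 m/s


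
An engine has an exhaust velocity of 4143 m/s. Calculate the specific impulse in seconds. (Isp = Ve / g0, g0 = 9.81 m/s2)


Isp = Ve / g0 = 4143 / 9.81 = 422.3 s

422.3 s


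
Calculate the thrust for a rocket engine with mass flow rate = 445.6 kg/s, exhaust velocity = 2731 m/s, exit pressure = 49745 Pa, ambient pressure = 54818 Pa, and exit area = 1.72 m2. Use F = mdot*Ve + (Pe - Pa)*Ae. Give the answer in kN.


F = 445.6 * 2731 + (49745 - 54818) * 1.72 = 1.2082e+06 N = 1208.2 kN

1208.2 kN


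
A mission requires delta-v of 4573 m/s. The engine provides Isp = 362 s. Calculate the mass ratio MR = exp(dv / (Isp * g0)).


Ve = 362 * 9.81 = 3551.22 m/s
MR = exp(4573 / 3551.22) = 3.625

3.625


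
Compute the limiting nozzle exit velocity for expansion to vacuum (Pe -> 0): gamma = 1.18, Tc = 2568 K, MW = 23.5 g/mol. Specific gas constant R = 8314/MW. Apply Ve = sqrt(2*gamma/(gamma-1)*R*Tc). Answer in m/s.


R = 8314 / 23.5 = 353.79 J/(kg.K)
Ve = sqrt(2 * 1.18 / (1.18 - 1) * 353.79 * 2568) = 3451 m/s

3451 m/s


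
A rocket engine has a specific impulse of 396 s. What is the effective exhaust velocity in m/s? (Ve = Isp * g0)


Ve = Isp * g0 = 396 * 9.81 = 3884.8 m/s

3884.8 m/s


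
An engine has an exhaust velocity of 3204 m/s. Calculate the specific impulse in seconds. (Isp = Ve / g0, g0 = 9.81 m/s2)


Isp = Ve / g0 = 3204 / 9.81 = 326.6 s

326.6 s


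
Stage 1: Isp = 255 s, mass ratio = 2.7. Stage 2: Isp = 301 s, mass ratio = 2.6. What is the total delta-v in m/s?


dV1 = 255 * 9.81 * ln(2.7) = 2484.7 m/s
dV2 = 301 * 9.81 * ln(2.6) = 2821.4 m/s
Total dV = 2484.7 + 2821.4 = 5306.1 m/s ~ 5306 m/s

5306 m/s


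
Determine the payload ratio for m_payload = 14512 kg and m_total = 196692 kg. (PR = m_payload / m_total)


PR = 14512 / 196692 = 0.0738

0.0738


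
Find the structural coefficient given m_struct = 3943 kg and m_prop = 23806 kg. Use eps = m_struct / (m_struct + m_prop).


eps = 3943 / (3943 + 23806) = 0.1421

0.1421


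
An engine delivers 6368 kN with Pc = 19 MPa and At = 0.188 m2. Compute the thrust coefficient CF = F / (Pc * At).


CF = 6368000 / (19e6 * 0.188) = 1.78

1.78


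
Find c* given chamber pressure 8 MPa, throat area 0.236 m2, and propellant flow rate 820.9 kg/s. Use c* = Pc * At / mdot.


c* = 8e6 * 0.236 / 820.9 = 2300 m/s

2300 m/s


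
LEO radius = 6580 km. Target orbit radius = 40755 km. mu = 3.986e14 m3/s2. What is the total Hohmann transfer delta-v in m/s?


V1 = sqrt(mu/r1) = 7783.16 m/s
dV1 = V1*(sqrt(2*r2/(r1+r2)) - 1) = 2430.24 m/s
V2 = sqrt(mu/r2) = 3127.36 m/s
dV2 = V2*(1 - sqrt(2*r1/(r1+r2))) = 1478.38 m/s
Total dV = 3909 m/s

3909 m/s


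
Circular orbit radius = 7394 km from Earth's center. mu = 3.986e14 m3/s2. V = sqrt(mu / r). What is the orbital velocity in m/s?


V = sqrt(3.986e14 / 7394000) = 7342 m/s

7342 m/s


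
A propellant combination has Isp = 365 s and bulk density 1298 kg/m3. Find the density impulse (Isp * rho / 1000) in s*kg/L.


rho*Isp = 365 * 1298 / 1000 = 474 s*kg/L

474 s*kg/L


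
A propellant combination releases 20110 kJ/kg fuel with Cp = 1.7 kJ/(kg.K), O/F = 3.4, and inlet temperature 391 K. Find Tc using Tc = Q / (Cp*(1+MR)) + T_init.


Tc = 20110 / (1.7 * (1 + 3.4)) + 391 = 3080 K

3080 K


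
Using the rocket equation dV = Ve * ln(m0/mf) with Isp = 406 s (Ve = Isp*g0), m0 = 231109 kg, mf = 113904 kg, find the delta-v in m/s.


Ve = 406 * 9.81 = 3982.86 m/s
dV = 3982.86 * ln(231109/113904) = 2818 m/s

2818 m/s


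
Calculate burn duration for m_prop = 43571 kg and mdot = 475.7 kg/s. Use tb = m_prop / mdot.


tb = 43571 / 475.7 = 91.6 s

91.6 s


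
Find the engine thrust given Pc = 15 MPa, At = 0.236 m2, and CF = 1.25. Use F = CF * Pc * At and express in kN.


F = 1.25 * 15e6 * 0.236 = 4.4250e+06 N = 4425.0 kN

4425.0 kN


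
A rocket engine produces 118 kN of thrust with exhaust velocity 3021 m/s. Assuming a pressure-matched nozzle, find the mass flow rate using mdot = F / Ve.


mdot = F / Ve = 118000 / 3021 = 39.1 kg/s

39.1 kg/s


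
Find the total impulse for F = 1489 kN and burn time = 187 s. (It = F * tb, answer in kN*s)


It = 1489 * 187 = 278443 kN*s

278443 kN*s


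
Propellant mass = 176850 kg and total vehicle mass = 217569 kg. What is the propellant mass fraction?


PMF = 176850 / 217569 = 0.813

0.813


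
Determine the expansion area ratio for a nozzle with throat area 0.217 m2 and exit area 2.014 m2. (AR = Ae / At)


AR = 2.014 / 0.217 = 9.3

9.3


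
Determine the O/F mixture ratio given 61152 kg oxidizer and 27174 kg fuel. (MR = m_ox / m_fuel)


MR = 61152 / 27174 = 2.25

2.25


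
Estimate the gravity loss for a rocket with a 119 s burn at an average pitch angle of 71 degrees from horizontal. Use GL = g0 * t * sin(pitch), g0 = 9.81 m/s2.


GL = 9.81 * 119 * sin(71 deg) = 1104 m/s

1104 m/s


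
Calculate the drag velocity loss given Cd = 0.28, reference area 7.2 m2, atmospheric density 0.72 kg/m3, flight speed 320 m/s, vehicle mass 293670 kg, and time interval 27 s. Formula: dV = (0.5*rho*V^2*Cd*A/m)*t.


D = 0.5 * 0.72 * 320^2 * 0.28 * 7.2 = 74317.82 N
a = 74317.82 / 293670 = 0.2531 m/s2
dV = 0.2531 * 27 = 6.8 m/s

6.8 m/s


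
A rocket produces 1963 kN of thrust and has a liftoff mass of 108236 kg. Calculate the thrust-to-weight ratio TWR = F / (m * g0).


TWR = 1963000 / (108236 * 9.81) = 1.85

1.85


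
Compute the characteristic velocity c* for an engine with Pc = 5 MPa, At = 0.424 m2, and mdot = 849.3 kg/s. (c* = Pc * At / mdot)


c* = 5e6 * 0.424 / 849.3 = 2496 m/s

2496 m/s


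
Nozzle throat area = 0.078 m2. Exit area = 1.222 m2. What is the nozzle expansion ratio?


AR = 1.222 / 0.078 = 15.7

15.7


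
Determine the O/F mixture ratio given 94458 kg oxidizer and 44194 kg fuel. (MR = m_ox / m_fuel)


MR = 94458 / 44194 = 2.14

2.14


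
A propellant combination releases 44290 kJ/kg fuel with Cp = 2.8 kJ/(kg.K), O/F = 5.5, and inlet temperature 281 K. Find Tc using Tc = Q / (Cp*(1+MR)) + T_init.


Tc = 44290 / (2.8 * (1 + 5.5)) + 281 = 2715 K

2715 K


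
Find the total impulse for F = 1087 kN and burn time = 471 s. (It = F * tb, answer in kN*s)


It = 1087 * 471 = 511977 kN*s

511977 kN*s


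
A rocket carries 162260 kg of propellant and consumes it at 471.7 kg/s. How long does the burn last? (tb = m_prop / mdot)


tb = 162260 / 471.7 = 344.0 s

344.0 s


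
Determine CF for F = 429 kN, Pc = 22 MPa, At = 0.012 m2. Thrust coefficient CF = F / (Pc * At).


CF = 429000 / (22e6 * 0.012) = 1.62

1.62


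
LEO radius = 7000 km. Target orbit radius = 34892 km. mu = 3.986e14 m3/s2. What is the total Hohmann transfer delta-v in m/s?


V1 = sqrt(mu/r1) = 7546.05 m/s
dV1 = V1*(sqrt(2*r2/(r1+r2)) - 1) = 2193.35 m/s
V2 = sqrt(mu/r2) = 3379.91 m/s
dV2 = V2*(1 - sqrt(2*r1/(r1+r2))) = 1426.01 m/s
Total dV = 3619 m/s

3619 m/s


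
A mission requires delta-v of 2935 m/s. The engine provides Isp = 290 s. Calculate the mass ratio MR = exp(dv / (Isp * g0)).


Ve = 290 * 9.81 = 2844.9 m/s
MR = exp(2935 / 2844.9) = 2.806

2.806


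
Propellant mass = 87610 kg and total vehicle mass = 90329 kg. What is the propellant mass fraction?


PMF = 87610 / 90329 = 0.97

0.97


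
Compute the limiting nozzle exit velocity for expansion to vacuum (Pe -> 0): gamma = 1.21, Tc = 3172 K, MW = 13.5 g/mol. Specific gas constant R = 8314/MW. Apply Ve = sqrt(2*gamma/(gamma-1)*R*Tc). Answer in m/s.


R = 8314 / 13.5 = 615.85 J/(kg.K)
Ve = sqrt(2 * 1.21 / (1.21 - 1) * 615.85 * 3172) = 4745 m/s

4745 m/s


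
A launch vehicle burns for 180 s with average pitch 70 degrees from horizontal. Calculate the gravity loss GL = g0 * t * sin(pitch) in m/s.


GL = 9.81 * 180 * sin(70 deg) = 1659 m/s

1659 m/s


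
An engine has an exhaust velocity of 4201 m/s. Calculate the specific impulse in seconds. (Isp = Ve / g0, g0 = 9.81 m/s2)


Isp = Ve / g0 = 4201 / 9.81 = 428.2 s

428.2 s


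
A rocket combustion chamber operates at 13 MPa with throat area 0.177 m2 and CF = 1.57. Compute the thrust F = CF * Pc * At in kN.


F = 1.57 * 13e6 * 0.177 = 3.6126e+06 N = 3612.6 kN

3612.6 kN


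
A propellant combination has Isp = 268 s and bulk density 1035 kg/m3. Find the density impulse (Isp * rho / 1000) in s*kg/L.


rho*Isp = 268 * 1035 / 1000 = 277 s*kg/L

277 s*kg/L


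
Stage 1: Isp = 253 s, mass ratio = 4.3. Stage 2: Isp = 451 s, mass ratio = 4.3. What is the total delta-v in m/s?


dV1 = 253 * 9.81 * ln(4.3) = 3620.2 m/s
dV2 = 451 * 9.81 * ln(4.3) = 6453.4 m/s
Total dV = 3620.2 + 6453.4 = 10073.6 m/s ~ 10074 m/s

10074 m/s


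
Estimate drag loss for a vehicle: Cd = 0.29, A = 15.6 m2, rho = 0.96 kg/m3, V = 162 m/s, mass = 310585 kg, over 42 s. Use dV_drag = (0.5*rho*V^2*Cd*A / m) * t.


D = 0.5 * 0.96 * 162^2 * 0.29 * 15.6 = 56989.37 N
a = 56989.37 / 310585 = 0.1835 m/s2
dV = 0.1835 * 42 = 7.7 m/s

7.7 m/s


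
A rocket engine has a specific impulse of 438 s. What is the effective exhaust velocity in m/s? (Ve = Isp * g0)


Ve = Isp * g0 = 438 * 9.81 = 4296.8 m/s

4296.8 m/s


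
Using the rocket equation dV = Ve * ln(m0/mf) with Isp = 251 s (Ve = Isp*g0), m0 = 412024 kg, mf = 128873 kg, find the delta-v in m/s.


Ve = 251 * 9.81 = 2462.31 m/s
dV = 2462.31 * ln(412024/128873) = 2862 m/s

2862 m/s


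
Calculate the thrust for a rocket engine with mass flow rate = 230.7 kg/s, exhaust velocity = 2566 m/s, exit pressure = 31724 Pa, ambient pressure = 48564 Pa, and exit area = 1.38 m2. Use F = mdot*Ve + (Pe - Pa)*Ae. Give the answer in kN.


F = 230.7 * 2566 + (31724 - 48564) * 1.38 = 568737.0 N = 568.7 kN

568.7 kN


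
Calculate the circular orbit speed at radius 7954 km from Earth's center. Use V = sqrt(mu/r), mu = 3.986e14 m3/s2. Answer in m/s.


V = sqrt(3.986e14 / 7954000) = 7079 m/s

7079 m/s


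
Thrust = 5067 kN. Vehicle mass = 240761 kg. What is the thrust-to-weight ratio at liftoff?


TWR = 5067000 / (240761 * 9.81) = 2.15

2.15


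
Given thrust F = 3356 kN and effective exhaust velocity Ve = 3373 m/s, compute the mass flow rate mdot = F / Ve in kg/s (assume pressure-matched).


mdot = F / Ve = 3356000 / 3373 = 995.0 kg/s

995.0 kg/s


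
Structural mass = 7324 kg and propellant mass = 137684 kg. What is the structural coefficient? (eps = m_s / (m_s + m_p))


eps = 7324 / (7324 + 137684) = 0.0505

0.0505


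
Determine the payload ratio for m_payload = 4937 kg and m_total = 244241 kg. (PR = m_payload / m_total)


PR = 4937 / 244241 = 0.0202

0.0202


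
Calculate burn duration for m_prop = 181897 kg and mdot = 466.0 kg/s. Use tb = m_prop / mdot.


tb = 181897 / 466.0 = 390.3 s

390.3 s


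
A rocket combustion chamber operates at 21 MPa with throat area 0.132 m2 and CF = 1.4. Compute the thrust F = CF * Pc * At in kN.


F = 1.4 * 21e6 * 0.132 = 3.8808e+06 N = 3880.8 kN

3880.8 kN


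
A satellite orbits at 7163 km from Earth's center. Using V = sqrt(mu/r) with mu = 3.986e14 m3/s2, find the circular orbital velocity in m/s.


V = sqrt(3.986e14 / 7163000) = 7460 m/s

7460 m/s


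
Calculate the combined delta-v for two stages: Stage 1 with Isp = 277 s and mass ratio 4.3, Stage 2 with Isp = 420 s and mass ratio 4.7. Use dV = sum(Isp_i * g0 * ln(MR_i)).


dV1 = 277 * 9.81 * ln(4.3) = 3963.6 m/s
dV2 = 420 * 9.81 * ln(4.7) = 6376.3 m/s
Total dV = 3963.6 + 6376.3 = 10339.9 m/s ~ 10340 m/s

10340 m/s


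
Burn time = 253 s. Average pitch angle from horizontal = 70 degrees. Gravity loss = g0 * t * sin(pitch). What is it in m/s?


GL = 9.81 * 253 * sin(70 deg) = 2332 m/s

2332 m/s


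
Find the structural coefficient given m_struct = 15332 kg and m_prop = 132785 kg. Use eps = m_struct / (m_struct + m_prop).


eps = 15332 / (15332 + 132785) = 0.1035

0.1035


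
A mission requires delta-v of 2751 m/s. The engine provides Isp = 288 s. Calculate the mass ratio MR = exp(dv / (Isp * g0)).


Ve = 288 * 9.81 = 2825.28 m/s
MR = exp(2751 / 2825.28) = 2.648

2.648


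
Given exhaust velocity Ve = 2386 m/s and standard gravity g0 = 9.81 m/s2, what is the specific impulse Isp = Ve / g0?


Isp = Ve / g0 = 2386 / 9.81 = 243.2 s

243.2 s


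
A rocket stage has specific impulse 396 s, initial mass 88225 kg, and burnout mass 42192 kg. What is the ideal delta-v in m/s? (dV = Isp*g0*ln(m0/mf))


Ve = 396 * 9.81 = 3884.76 m/s
dV = 3884.76 * ln(88225/42192) = 2866 m/s

2866 m/s


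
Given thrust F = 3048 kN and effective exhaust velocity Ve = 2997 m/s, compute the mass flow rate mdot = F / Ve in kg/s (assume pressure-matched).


mdot = F / Ve = 3048000 / 2997 = 1017.0 kg/s

1017.0 kg/s


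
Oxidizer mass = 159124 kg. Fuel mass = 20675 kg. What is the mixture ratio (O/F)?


MR = 159124 / 20675 = 7.7

7.7


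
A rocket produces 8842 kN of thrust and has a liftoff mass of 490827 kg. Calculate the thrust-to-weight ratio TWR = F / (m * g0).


TWR = 8842000 / (490827 * 9.81) = 1.84

1.84


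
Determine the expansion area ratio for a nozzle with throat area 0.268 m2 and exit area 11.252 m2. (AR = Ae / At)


AR = 11.252 / 0.268 = 42.0

42.0


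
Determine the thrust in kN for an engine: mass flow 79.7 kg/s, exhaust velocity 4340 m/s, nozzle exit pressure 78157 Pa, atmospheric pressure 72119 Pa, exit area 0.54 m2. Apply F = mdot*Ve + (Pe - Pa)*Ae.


F = 79.7 * 4340 + (78157 - 72119) * 0.54 = 349159.0 N = 349.2 kN

349.2 kN


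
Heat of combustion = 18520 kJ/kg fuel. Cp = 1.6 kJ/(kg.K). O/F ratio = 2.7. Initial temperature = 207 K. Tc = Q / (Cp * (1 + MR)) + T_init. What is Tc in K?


Tc = 18520 / (1.6 * (1 + 2.7)) + 207 = 3335 K

3335 K


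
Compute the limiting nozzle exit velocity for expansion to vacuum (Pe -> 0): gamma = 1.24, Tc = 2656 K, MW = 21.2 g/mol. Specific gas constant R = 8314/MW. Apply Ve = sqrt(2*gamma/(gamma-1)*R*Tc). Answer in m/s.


R = 8314 / 21.2 = 392.17 J/(kg.K)
Ve = sqrt(2 * 1.24 / (1.24 - 1) * 392.17 * 2656) = 3281 m/s

3281 m/s


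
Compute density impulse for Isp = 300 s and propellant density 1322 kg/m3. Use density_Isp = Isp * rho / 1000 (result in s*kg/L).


rho*Isp = 300 * 1322 / 1000 = 397 s*kg/L

397 s*kg/L


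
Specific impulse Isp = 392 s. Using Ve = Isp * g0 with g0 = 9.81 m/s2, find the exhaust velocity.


Ve = Isp * g0 = 392 * 9.81 = 3845.5 m/s

3845.5 m/s


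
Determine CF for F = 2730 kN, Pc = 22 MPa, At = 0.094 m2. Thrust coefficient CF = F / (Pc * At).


CF = 2730000 / (22e6 * 0.094) = 1.32

1.32


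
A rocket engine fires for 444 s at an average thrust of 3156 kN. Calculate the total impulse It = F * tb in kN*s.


It = 3156 * 444 = 1401264 kN*s

1401264 kN*s


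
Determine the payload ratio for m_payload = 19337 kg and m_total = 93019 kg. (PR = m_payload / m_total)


PR = 19337 / 93019 = 0.2079

0.2079


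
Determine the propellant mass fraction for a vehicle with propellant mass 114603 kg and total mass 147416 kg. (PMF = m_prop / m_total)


PMF = 114603 / 147416 = 0.777

0.777


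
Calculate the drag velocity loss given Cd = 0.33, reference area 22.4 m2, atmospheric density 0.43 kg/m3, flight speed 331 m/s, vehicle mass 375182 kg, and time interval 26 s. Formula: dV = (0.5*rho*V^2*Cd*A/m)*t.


D = 0.5 * 0.43 * 331^2 * 0.33 * 22.4 = 174123.11 N
a = 174123.11 / 375182 = 0.4641 m/s2
dV = 0.4641 * 26 = 12.1 m/s

12.1 m/s


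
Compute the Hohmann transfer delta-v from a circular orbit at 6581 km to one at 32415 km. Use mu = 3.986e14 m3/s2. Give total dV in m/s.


V1 = sqrt(mu/r1) = 7782.56 m/s
dV1 = V1*(sqrt(2*r2/(r1+r2)) - 1) = 2252.05 m/s
V2 = sqrt(mu/r2) = 3506.68 m/s
dV2 = V2*(1 - sqrt(2*r1/(r1+r2))) = 1469.42 m/s
Total dV = 3721 m/s

3721 m/s


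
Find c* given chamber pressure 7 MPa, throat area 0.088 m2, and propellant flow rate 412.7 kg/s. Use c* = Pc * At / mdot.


c* = 7e6 * 0.088 / 412.7 = 1493 m/s

1493 m/s


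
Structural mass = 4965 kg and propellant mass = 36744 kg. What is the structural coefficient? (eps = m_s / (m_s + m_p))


eps = 4965 / (4965 + 36744) = 0.119

0.119


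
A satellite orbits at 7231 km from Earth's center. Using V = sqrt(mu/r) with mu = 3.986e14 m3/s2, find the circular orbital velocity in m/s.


V = sqrt(3.986e14 / 7231000) = 7425 m/s

7425 m/s


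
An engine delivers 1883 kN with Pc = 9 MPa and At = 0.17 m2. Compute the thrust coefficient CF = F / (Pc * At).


CF = 1883000 / (9e6 * 0.17) = 1.23

1.23


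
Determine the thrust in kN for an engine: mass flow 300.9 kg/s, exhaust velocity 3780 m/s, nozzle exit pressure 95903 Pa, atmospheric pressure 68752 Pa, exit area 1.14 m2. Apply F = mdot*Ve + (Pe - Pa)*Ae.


F = 300.9 * 3780 + (95903 - 68752) * 1.14 = 1.1684e+06 N = 1168.4 kN

1168.4 kN


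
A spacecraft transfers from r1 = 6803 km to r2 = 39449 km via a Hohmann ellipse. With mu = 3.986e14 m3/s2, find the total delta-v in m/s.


V1 = sqrt(mu/r1) = 7654.53 m/s
dV1 = V1*(sqrt(2*r2/(r1+r2)) - 1) = 2342.85 m/s
V2 = sqrt(mu/r2) = 3178.71 m/s
dV2 = V2*(1 - sqrt(2*r1/(r1+r2))) = 1454.66 m/s
Total dV = 3798 m/s

3798 m/s


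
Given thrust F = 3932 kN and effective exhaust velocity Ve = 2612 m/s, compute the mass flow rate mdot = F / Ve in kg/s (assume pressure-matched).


mdot = F / Ve = 3932000 / 2612 = 1505.4 kg/s

1505.4 kg/s


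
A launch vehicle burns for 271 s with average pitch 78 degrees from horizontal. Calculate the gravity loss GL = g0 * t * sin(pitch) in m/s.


GL = 9.81 * 271 * sin(78 deg) = 2600 m/s

2600 m/s


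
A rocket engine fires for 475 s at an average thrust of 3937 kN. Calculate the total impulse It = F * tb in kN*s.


It = 3937 * 475 = 1870075 kN*s

1870075 kN*s
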